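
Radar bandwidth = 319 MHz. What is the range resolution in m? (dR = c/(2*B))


dR = 3e8 / (2 * 319000000.0) = 0.47 m

0.47 m


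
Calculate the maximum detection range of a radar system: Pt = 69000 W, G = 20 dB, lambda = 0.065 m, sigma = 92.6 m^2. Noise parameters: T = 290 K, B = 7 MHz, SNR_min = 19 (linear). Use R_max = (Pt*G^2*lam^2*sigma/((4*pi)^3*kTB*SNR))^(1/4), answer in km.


G_lin = 10^(20/10) = 100.0
R^4 = 69000 * 100.0^2 * 0.065^2 * 92.6 / ((4*pi)^3 * 1.38e-23 * 290 * 7000000.0 * 19)
R^4 = 2.55581e17 m^4
R_max = (2.55581e17)^(1/4) = 22484.4 m = 22.5 km

22.5 km


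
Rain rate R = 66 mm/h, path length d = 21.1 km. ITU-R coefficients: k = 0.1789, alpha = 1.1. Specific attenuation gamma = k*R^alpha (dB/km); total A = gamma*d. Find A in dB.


gamma = 0.1789 * 66^1.1 = 17.951828 dB/km
A = 17.951828 * 21.1 = 378.78 dB

378.78 dB


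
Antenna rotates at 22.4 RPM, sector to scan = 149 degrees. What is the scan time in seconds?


t = 149 / (22.4 * 360) * 60 = 1.11 s

1.11 s


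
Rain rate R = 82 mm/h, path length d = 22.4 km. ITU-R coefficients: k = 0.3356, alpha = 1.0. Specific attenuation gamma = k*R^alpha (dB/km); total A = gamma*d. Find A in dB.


gamma = 0.3356 * 82^1.0 = 27.5192 dB/km
A = 27.5192 * 22.4 = 616.43 dB

616.43 dB


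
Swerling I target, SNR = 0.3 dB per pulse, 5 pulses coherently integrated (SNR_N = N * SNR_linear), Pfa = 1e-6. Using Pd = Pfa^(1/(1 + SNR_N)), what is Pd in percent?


SNR_lin = 10^(0.3/10) = 1.07152
SNR_N = 5 * 1.07152 = 5.3576
1/(1 + SNR_N) = 1/6.3576 = 0.1572921
Pd = (1e-6)^0.1572921 = 0.11383
Pd = 11.4%

11.4%


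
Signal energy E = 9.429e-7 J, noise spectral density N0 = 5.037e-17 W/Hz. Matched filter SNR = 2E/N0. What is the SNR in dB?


SNR_lin = 2 * 9.429e-7 / 5.037e-17 = 3.744e10
SNR_dB = 10*log10(3.744e10) = 105.7 dB

105.7 dB


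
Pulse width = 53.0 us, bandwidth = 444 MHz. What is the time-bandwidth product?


TBP = 53.0 * 444 = 23532.0

23532.0


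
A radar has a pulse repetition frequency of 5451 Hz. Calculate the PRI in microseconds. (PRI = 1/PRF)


PRI = 1/5451 = 0.0001834526 s = 183.5 us

183.5 us


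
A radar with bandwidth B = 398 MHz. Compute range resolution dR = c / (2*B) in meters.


dR = 3e8 / (2 * 398000000.0) = 0.38 m

0.38 m


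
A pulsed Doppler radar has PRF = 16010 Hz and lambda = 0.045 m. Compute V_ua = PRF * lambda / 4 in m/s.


V_ua = 16010 * 0.045 / 4 = 180.1 m/s

180.1 m/s


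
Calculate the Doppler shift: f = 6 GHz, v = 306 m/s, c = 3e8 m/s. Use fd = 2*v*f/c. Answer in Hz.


fd = 2 * 306 * 6000000000.0 / 3e8 = 12240.0 Hz

12240.0 Hz


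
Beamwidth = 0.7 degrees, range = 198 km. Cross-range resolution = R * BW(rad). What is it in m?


BW_rad = 0.012217305
CR = 198000 * 0.012217305 = 2419.0 m

2419.0 m


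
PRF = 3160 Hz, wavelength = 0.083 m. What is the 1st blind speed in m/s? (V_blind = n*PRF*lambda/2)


V_blind = 1 * 3160 * 0.083 / 2 = 131.1 m/s

131.1 m/s


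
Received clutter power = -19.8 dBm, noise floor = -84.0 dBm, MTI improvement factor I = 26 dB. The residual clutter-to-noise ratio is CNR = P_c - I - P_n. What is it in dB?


CNR = -19.8 - 26 - (-84.0) = 38.2 dB

38.2 dB


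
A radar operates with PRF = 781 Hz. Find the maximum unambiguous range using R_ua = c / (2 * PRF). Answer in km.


R_ua = 3e8 / (2 * 781) = 192061.5 m = 192.1 km

192.1 km


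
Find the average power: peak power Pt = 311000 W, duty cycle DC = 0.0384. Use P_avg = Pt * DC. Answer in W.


P_avg = 311000 * 0.0384 = 11942.4 W

11942.4 W


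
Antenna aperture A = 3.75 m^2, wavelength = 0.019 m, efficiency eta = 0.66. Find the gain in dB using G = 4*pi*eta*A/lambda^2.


G_linear = 4*pi*0.66*3.75/0.019^2 = 86154.48
G_dB = 10*log10(86154.48) = 49.4 dB

49.4 dB


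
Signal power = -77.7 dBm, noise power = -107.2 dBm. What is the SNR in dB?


SNR = -77.7 - (-107.2) = 29.5 dB

29.5 dB


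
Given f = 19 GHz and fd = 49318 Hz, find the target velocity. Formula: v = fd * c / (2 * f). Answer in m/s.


v = 49318 * 3e8 / (2 * 19000000000.0) = 389.4 m/s

389.4 m/s


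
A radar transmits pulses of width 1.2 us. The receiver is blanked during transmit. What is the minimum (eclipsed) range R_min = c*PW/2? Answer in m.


R_min = 3e8 * 1.2e-6 / 2 = 180.0 m

180.0 m


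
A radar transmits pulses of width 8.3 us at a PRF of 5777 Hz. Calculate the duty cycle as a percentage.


DC = 8.3e-6 * 5777 * 100 = 4.79%

4.79%


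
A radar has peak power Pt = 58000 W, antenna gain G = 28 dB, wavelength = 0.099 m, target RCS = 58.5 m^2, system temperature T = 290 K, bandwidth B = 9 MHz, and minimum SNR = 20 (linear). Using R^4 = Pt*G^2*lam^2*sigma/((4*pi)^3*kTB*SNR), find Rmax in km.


G_lin = 10^(28/10) = 630.957344
R^4 = 58000 * 630.957344^2 * 0.099^2 * 58.5 / ((4*pi)^3 * 1.38e-23 * 290 * 9000000.0 * 20)
R^4 = 9.26137e18 m^4
R_max = (9.26137e18)^(1/4) = 55165.7 m = 55.2 km

55.2 km


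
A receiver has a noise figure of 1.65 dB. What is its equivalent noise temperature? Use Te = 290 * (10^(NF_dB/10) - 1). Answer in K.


NF_lin = 10^(1.65/10) = 1.462177
Te = 290 * (1.462177 - 1) = 134.0 K

134.0 K


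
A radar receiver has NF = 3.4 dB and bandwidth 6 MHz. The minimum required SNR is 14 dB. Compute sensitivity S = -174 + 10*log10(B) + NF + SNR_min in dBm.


10*log10(6000000.0) = 67.78
S = -174 + 67.78 + 3.4 + 14 = -88.8 dBm

-88.8 dBm


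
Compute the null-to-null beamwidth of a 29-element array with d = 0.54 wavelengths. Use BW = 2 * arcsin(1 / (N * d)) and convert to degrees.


1/(N*d) = 1/(29*0.54) = 0.063857
BW = 2*arcsin(0.063857) = 7.3 degrees

7.3 degrees


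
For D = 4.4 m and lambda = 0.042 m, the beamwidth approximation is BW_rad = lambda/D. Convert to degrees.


BW_rad = 0.042 / 4.4 = 0.009545
BW_deg = 0.55 degrees

0.55 degrees


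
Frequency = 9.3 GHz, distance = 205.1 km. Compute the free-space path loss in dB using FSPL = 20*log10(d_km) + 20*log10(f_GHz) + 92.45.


20*log10(205.1) = 46.24
20*log10(9.3) = 19.37
FSPL = 158.1 dB

158.1 dB


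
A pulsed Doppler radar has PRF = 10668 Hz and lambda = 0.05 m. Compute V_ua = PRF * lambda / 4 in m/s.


V_ua = 10668 * 0.05 / 4 = 133.4 m/s

133.4 m/s


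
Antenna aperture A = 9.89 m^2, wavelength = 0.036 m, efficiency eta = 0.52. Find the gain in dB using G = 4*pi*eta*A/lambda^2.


G_linear = 4*pi*0.52*9.89/0.036^2 = 49866.0
G_dB = 10*log10(49866.0) = 47.0 dB

47.0 dB


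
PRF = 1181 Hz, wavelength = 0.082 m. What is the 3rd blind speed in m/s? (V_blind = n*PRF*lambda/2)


V_blind = 3 * 1181 * 0.082 / 2 = 145.3 m/s

145.3 m/s


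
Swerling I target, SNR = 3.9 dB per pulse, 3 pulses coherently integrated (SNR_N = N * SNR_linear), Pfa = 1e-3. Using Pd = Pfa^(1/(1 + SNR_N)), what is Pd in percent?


SNR_lin = 10^(3.9/10) = 2.45471
SNR_N = 3 * 2.45471 = 7.36413
1/(1 + SNR_N) = 1/8.36413 = 0.1195582
Pd = (1e-3)^0.1195582 = 0.43785
Pd = 43.8%

43.8%


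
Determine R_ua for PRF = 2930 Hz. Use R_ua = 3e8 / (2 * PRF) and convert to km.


R_ua = 3e8 / (2 * 2930) = 51194.5 m = 51.2 km

51.2 km


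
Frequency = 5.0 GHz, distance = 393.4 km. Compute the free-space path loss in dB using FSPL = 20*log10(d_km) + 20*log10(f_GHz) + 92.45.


20*log10(393.4) = 51.9
20*log10(5.0) = 13.98
FSPL = 158.3 dB

158.3 dB


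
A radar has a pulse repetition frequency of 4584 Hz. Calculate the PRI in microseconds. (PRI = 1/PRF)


PRI = 1/4584 = 0.0002181501 s = 218.2 us

218.2 us


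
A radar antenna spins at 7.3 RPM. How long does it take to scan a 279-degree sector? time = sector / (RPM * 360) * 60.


t = 279 / (7.3 * 360) * 60 = 6.37 s

6.37 s


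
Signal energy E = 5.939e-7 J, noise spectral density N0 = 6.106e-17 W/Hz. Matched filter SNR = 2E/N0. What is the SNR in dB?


SNR_lin = 2 * 5.939e-7 / 6.106e-17 = 1.945e10
SNR_dB = 10*log10(1.945e10) = 102.9 dB

102.9 dB


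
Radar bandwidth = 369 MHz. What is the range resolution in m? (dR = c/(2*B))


dR = 3e8 / (2 * 369000000.0) = 0.41 m

0.41 m


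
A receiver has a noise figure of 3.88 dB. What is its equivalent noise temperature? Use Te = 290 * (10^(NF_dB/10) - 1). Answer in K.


NF_lin = 10^(3.88/10) = 2.443431
Te = 290 * (2.443431 - 1) = 418.6 K

418.6 K


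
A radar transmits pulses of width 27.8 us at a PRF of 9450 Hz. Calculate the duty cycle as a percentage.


DC = 27.8e-6 * 9450 * 100 = 26.27%

26.27%


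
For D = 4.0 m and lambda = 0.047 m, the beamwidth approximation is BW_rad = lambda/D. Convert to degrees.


BW_rad = 0.047 / 4.0 = 0.01175
BW_deg = 0.67 degrees

0.67 degrees


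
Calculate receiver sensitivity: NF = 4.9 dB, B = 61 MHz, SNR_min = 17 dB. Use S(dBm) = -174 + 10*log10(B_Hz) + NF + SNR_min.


10*log10(61000000.0) = 77.85
S = -174 + 77.85 + 4.9 + 17 = -74.2 dBm

-74.2 dBm


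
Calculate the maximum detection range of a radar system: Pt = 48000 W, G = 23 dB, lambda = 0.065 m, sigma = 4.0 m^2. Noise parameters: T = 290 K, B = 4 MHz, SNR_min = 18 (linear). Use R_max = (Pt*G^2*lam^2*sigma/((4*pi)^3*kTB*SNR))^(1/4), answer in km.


G_lin = 10^(23/10) = 199.526231
R^4 = 48000 * 199.526231^2 * 0.065^2 * 4.0 / ((4*pi)^3 * 1.38e-23 * 290 * 4000000.0 * 18)
R^4 = 5.64792e16 m^4
R_max = (5.64792e16)^(1/4) = 15416.0 m = 15.4 km

15.4 km


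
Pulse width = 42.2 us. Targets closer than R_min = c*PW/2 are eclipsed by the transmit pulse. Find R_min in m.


R_min = 3e8 * 42.2e-6 / 2 = 6330.0 m

6330.0 m


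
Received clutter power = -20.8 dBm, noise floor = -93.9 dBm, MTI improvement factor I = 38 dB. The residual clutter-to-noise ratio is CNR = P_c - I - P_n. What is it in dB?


CNR = -20.8 - 38 - (-93.9) = 35.1 dB

35.1 dB


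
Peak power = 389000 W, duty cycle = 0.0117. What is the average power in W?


P_avg = 389000 * 0.0117 = 4551.3 W

4551.3 W


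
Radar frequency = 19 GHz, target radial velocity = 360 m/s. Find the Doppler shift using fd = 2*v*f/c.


fd = 2 * 360 * 19000000000.0 / 3e8 = 45600.0 Hz

45600.0 Hz


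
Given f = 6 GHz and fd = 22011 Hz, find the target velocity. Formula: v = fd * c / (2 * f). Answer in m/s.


v = 22011 * 3e8 / (2 * 6000000000.0) = 550.3 m/s

550.3 m/s


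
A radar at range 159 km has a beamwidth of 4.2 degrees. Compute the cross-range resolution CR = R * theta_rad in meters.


BW_rad = 0.073303829
CR = 159000 * 0.073303829 = 11655.3 m

11655.3 m


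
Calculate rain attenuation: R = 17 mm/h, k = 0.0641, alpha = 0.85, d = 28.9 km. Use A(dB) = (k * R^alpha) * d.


gamma = 0.0641 * 17^0.85 = 0.712426 dB/km
A = 0.712426 * 28.9 = 20.59 dB

20.59 dB


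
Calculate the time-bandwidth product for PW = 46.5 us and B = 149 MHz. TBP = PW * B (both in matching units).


TBP = 46.5 * 149 = 6928.5

6928.5


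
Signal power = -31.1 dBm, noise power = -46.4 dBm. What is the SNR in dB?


SNR = -31.1 - (-46.4) = 15.3 dB

15.3 dB


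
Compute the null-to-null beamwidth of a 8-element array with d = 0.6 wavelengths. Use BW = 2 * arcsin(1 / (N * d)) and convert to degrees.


1/(N*d) = 1/(8*0.6) = 0.208333
BW = 2*arcsin(0.208333) = 24.0 degrees

24.0 degrees


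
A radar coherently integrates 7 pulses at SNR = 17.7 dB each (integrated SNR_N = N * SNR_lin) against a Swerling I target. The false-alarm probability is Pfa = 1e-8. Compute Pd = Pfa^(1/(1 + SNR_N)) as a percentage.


SNR_lin = 10^(17.7/10) = 58.88437
SNR_N = 7 * 58.88437 = 412.19059
1/(1 + SNR_N) = 1/413.19059 = 0.0024202
Pd = (1e-8)^0.0024202 = 0.9564
Pd = 95.6%

95.6%


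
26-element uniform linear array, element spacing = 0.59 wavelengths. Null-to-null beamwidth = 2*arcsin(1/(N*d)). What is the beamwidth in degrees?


1/(N*d) = 1/(26*0.59) = 0.065189
BW = 2*arcsin(0.065189) = 7.5 degrees

7.5 degrees


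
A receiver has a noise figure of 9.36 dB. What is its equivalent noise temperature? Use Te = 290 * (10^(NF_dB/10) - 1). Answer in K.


NF_lin = 10^(9.36/10) = 8.629785
Te = 290 * (8.629785 - 1) = 2212.6 K

2212.6 K


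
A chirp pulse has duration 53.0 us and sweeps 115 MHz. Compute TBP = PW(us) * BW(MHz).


TBP = 53.0 * 115 = 6095.0

6095.0


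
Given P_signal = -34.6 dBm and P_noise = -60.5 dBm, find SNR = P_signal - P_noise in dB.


SNR = -34.6 - (-60.5) = 25.9 dB

25.9 dB


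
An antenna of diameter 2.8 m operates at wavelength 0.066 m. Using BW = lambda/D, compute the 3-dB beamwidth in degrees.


BW_rad = 0.066 / 2.8 = 0.023571
BW_deg = 1.35 degrees

1.35 degrees


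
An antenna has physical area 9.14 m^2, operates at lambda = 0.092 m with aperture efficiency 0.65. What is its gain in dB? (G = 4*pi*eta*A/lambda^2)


G_linear = 4*pi*0.65*9.14/0.092^2 = 8820.51
G_dB = 10*log10(8820.51) = 39.5 dB

39.5 dB


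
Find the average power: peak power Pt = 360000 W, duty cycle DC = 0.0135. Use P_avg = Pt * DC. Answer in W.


P_avg = 360000 * 0.0135 = 4860.0 W

4860.0 W


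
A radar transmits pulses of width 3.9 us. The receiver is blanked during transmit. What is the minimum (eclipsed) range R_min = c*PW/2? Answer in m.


R_min = 3e8 * 3.9e-6 / 2 = 585.0 m

585.0 m


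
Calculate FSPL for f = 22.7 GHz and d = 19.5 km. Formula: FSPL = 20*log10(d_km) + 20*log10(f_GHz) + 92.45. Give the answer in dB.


20*log10(19.5) = 25.8
20*log10(22.7) = 27.12
FSPL = 145.4 dB

145.4 dB


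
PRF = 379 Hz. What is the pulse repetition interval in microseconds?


PRI = 1/379 = 0.0026385224 s = 2638.5 us

2638.5 us


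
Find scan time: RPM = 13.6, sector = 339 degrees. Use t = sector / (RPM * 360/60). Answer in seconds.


t = 339 / (13.6 * 360) * 60 = 4.15 s

4.15 s


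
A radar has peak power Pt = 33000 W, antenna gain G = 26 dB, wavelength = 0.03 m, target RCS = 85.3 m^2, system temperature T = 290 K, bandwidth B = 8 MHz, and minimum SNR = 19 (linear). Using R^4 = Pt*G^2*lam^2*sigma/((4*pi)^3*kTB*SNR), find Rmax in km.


G_lin = 10^(26/10) = 398.107171
R^4 = 33000 * 398.107171^2 * 0.03^2 * 85.3 / ((4*pi)^3 * 1.38e-23 * 290 * 8000000.0 * 19)
R^4 = 3.32625e17 m^4
R_max = (3.32625e17)^(1/4) = 24015.3 m = 24.0 km

24.0 km


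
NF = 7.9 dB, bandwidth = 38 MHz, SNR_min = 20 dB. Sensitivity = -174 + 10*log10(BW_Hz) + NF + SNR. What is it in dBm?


10*log10(38000000.0) = 75.8
S = -174 + 75.8 + 7.9 + 20 = -70.3 dBm

-70.3 dBm


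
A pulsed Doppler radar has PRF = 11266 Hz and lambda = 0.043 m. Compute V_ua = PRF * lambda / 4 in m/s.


V_ua = 11266 * 0.043 / 4 = 121.1 m/s

121.1 m/s


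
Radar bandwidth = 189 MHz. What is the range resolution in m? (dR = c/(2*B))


dR = 3e8 / (2 * 189000000.0) = 0.79 m

0.79 m


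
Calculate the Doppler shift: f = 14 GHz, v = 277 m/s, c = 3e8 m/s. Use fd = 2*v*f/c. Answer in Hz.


fd = 2 * 277 * 14000000000.0 / 3e8 = 25853.3 Hz

25853.3 Hz


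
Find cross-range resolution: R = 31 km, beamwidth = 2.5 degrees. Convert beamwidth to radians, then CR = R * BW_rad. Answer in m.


BW_rad = 0.043633231
CR = 31000 * 0.043633231 = 1352.6 m

1352.6 m


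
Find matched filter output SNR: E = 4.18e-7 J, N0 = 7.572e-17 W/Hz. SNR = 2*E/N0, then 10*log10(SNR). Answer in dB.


SNR_lin = 2 * 4.18e-7 / 7.572e-17 = 1.104e10
SNR_dB = 10*log10(1.104e10) = 100.4 dB

100.4 dB


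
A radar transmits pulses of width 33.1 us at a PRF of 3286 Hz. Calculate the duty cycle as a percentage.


DC = 33.1e-6 * 3286 * 100 = 10.88%

10.88%


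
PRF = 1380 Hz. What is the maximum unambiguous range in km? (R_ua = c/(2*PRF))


R_ua = 3e8 / (2 * 1380) = 108695.7 m = 108.7 km

108.7 km


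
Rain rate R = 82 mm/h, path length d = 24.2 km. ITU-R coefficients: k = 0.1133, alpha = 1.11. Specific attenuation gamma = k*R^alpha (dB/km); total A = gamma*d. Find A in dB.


gamma = 0.1133 * 82^1.11 = 15.085624 dB/km
A = 15.085624 * 24.2 = 365.07 dB

365.07 dB


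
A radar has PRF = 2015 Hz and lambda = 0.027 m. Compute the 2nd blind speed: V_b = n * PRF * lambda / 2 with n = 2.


V_blind = 2 * 2015 * 0.027 / 2 = 54.4 m/s

54.4 m/s


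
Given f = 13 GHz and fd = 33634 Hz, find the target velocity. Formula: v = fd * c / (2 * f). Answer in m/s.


v = 33634 * 3e8 / (2 * 13000000000.0) = 388.1 m/s

388.1 m/s


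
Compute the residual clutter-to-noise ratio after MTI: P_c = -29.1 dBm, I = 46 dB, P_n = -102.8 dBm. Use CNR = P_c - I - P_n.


CNR = -29.1 - 46 - (-102.8) = 27.7 dB

27.7 dB


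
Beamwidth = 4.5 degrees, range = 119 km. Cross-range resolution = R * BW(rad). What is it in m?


BW_rad = 0.078539816
CR = 119000 * 0.078539816 = 9346.2 m

9346.2 m


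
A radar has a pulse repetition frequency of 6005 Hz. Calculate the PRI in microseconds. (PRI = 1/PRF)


PRI = 1/6005 = 0.0001665279 s = 166.5 us

166.5 us


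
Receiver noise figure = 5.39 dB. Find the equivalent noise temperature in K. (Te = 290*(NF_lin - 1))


NF_lin = 10^(5.39/10) = 3.459394
Te = 290 * (3.459394 - 1) = 713.2 K

713.2 K


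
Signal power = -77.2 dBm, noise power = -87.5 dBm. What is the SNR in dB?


SNR = -77.2 - (-87.5) = 10.3 dB

10.3 dB


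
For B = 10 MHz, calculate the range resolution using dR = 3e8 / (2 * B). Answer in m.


dR = 3e8 / (2 * 10000000.0) = 15.0 m

15.0 m


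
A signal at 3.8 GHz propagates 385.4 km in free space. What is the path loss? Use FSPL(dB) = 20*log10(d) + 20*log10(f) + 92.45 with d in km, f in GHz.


20*log10(385.4) = 51.72
20*log10(3.8) = 11.6
FSPL = 155.8 dB

155.8 dB


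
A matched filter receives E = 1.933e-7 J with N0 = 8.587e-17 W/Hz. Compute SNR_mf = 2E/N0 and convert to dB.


SNR_lin = 2 * 1.933e-7 / 8.587e-17 = 4.502e9
SNR_dB = 10*log10(4.502e9) = 96.5 dB

96.5 dB


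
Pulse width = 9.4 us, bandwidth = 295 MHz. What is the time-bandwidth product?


TBP = 9.4 * 295 = 2773.0

2773.0


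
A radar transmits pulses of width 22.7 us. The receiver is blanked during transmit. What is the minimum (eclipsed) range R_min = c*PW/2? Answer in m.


R_min = 3e8 * 22.7e-6 / 2 = 3405.0 m

3405.0 m


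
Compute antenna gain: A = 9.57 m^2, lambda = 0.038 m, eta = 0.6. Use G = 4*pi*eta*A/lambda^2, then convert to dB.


G_linear = 4*pi*0.6*9.57/0.038^2 = 49969.6
G_dB = 10*log10(49969.6) = 47.0 dB

47.0 dB


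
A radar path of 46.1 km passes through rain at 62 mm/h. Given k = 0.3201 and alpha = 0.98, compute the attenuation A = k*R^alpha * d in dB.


gamma = 0.3201 * 62^0.98 = 18.273828 dB/km
A = 18.273828 * 46.1 = 842.42 dB

842.42 dB


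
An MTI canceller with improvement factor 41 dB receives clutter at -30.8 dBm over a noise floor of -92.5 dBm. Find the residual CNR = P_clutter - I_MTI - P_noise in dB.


CNR = -30.8 - 41 - (-92.5) = 20.7 dB

20.7 dB


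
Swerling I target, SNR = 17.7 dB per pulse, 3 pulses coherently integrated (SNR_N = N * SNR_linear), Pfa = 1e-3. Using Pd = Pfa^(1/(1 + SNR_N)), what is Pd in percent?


SNR_lin = 10^(17.7/10) = 58.88437
SNR_N = 3 * 58.88437 = 176.65311
1/(1 + SNR_N) = 1/177.65311 = 0.0056289
Pd = (1e-3)^0.0056289 = 0.96186
Pd = 96.2%

96.2%


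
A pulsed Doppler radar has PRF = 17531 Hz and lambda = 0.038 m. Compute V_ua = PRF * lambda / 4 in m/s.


V_ua = 17531 * 0.038 / 4 = 166.5 m/s

166.5 m/s


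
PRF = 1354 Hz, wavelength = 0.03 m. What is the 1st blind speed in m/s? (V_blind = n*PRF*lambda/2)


V_blind = 1 * 1354 * 0.03 / 2 = 20.3 m/s

20.3 m/s


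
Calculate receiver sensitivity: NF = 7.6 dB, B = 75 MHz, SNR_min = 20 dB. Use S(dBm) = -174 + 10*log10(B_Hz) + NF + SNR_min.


10*log10(75000000.0) = 78.75
S = -174 + 78.75 + 7.6 + 20 = -67.6 dBm

-67.6 dBm


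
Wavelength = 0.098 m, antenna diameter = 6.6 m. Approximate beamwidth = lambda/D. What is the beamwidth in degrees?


BW_rad = 0.098 / 6.6 = 0.014848
BW_deg = 0.85 degrees

0.85 degrees


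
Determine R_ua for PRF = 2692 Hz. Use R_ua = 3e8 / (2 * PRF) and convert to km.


R_ua = 3e8 / (2 * 2692) = 55720.7 m = 55.7 km

55.7 km


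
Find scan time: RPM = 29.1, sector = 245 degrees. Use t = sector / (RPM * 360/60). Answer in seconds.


t = 245 / (29.1 * 360) * 60 = 1.4 s

1.4 s


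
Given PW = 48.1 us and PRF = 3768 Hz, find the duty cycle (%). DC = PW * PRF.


DC = 48.1e-6 * 3768 * 100 = 18.12%

18.12%


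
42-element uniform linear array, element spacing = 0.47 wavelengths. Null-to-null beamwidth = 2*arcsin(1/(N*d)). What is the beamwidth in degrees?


1/(N*d) = 1/(42*0.47) = 0.050659
BW = 2*arcsin(0.050659) = 5.8 degrees

5.8 degrees


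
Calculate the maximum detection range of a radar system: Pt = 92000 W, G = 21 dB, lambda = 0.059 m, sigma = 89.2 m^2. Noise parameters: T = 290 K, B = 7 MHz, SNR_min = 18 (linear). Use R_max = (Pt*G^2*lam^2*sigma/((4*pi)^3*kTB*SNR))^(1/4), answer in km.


G_lin = 10^(21/10) = 125.892541
R^4 = 92000 * 125.892541^2 * 0.059^2 * 89.2 / ((4*pi)^3 * 1.38e-23 * 290 * 7000000.0 * 18)
R^4 = 4.52459e17 m^4
R_max = (4.52459e17)^(1/4) = 25935.5 m = 25.9 km

25.9 km


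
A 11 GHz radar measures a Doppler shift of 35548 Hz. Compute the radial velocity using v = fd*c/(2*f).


v = 35548 * 3e8 / (2 * 11000000000.0) = 484.7 m/s

484.7 m/s


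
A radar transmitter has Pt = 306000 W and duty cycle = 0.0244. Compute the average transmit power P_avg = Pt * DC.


P_avg = 306000 * 0.0244 = 7466.4 W

7466.4 W


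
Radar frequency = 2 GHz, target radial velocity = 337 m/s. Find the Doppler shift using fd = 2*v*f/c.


fd = 2 * 337 * 2000000000.0 / 3e8 = 4493.3 Hz

4493.3 Hz


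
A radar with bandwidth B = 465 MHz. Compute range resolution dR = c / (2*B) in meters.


dR = 3e8 / (2 * 465000000.0) = 0.32 m

0.32 m


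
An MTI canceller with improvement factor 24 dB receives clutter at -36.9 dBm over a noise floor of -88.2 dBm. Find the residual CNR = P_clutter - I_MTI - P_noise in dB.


CNR = -36.9 - 24 - (-88.2) = 27.3 dB

27.3 dB


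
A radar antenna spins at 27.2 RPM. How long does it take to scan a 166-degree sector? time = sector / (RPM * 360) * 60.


t = 166 / (27.2 * 360) * 60 = 1.02 s

1.02 s


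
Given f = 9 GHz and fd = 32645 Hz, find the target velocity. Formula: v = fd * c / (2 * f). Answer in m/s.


v = 32645 * 3e8 / (2 * 9000000000.0) = 544.1 m/s

544.1 m/s


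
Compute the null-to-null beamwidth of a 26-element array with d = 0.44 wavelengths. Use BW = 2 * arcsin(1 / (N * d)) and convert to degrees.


1/(N*d) = 1/(26*0.44) = 0.087413
BW = 2*arcsin(0.087413) = 10.0 degrees

10.0 degrees


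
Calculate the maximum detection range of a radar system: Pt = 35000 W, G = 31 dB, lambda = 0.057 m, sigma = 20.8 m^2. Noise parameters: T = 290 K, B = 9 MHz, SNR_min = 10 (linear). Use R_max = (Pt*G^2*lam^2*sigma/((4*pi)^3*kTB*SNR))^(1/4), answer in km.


G_lin = 10^(31/10) = 1258.925412
R^4 = 35000 * 1258.925412^2 * 0.057^2 * 20.8 / ((4*pi)^3 * 1.38e-23 * 290 * 9000000.0 * 10)
R^4 = 5.24484e18 m^4
R_max = (5.24484e18)^(1/4) = 47855.6 m = 47.9 km

47.9 km


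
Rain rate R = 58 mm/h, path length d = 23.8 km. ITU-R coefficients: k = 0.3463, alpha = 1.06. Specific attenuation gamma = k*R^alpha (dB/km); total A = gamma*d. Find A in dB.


gamma = 0.3463 * 58^1.06 = 25.626315 dB/km
A = 25.626315 * 23.8 = 609.91 dB

609.91 dB


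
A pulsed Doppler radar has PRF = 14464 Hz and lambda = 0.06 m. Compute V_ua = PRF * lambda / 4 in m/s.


V_ua = 14464 * 0.06 / 4 = 217.0 m/s

217.0 m/s


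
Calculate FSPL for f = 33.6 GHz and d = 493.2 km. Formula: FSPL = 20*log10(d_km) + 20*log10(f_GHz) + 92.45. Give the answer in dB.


20*log10(493.2) = 53.86
20*log10(33.6) = 30.53
FSPL = 176.8 dB

176.8 dB


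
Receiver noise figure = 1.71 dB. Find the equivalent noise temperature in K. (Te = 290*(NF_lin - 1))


NF_lin = 10^(1.71/10) = 1.482518
Te = 290 * (1.482518 - 1) = 139.9 K

139.9 K


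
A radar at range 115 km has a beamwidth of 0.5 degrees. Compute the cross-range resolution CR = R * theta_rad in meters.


BW_rad = 0.008726646
CR = 115000 * 0.008726646 = 1003.6 m

1003.6 m


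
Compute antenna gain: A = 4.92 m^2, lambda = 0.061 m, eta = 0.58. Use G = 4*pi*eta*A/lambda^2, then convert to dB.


G_linear = 4*pi*0.58*4.92/0.061^2 = 9637.03
G_dB = 10*log10(9637.03) = 39.8 dB

39.8 dB


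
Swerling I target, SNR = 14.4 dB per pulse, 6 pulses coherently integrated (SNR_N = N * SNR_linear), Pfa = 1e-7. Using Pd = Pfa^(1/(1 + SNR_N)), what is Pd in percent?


SNR_lin = 10^(14.4/10) = 27.54229
SNR_N = 6 * 27.54229 = 165.25374
1/(1 + SNR_N) = 1/166.25374 = 0.0060149
Pd = (1e-7)^0.0060149 = 0.9076
Pd = 90.8%

90.8%


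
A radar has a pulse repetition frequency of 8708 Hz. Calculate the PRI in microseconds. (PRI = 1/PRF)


PRI = 1/8708 = 0.0001148369 s = 114.8 us

114.8 us


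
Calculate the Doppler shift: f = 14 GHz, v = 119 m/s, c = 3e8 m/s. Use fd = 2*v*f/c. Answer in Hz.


fd = 2 * 119 * 14000000000.0 / 3e8 = 11106.7 Hz

11106.7 Hz


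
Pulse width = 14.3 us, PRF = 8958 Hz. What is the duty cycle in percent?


DC = 14.3e-6 * 8958 * 100 = 12.81%

12.81%


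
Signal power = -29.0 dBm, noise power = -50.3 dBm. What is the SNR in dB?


SNR = -29.0 - (-50.3) = 21.3 dB

21.3 dB


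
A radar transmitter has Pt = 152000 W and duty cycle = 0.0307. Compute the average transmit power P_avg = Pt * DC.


P_avg = 152000 * 0.0307 = 4666.4 W

4666.4 W


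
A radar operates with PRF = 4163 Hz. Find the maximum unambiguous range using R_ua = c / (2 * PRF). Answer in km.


R_ua = 3e8 / (2 * 4163) = 36031.7 m = 36.0 km

36.0 km


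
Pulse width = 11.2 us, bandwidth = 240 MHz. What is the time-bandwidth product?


TBP = 11.2 * 240 = 2688.0

2688.0


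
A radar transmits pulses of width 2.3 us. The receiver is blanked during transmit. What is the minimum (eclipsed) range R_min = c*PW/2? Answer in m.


R_min = 3e8 * 2.3e-6 / 2 = 345.0 m

345.0 m


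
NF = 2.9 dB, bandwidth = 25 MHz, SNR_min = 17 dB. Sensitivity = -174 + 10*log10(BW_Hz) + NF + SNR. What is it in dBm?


10*log10(25000000.0) = 73.98
S = -174 + 73.98 + 2.9 + 17 = -80.1 dBm

-80.1 dBm


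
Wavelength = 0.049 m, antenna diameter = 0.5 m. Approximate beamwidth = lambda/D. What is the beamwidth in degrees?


BW_rad = 0.049 / 0.5 = 0.098
BW_deg = 5.61 degrees

5.61 degrees


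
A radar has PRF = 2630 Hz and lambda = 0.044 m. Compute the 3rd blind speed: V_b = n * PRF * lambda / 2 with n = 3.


V_blind = 3 * 2630 * 0.044 / 2 = 173.6 m/s

173.6 m/s


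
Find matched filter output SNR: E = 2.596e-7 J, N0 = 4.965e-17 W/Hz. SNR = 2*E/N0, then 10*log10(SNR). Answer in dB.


SNR_lin = 2 * 2.596e-7 / 4.965e-17 = 1.046e10
SNR_dB = 10*log10(1.046e10) = 100.2 dB

100.2 dB


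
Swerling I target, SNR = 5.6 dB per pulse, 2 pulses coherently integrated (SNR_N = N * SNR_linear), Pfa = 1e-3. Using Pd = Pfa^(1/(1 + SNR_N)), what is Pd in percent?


SNR_lin = 10^(5.6/10) = 3.63078
SNR_N = 2 * 3.63078 = 7.26156
1/(1 + SNR_N) = 1/8.26156 = 0.1210425
Pd = (1e-3)^0.1210425 = 0.43338
Pd = 43.3%

43.3%


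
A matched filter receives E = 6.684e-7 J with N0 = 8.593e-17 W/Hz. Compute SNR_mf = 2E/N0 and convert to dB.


SNR_lin = 2 * 6.684e-7 / 8.593e-17 = 1.556e10
SNR_dB = 10*log10(1.556e10) = 101.9 dB

101.9 dB


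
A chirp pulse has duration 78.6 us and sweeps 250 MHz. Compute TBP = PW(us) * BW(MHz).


TBP = 78.6 * 250 = 19650.0

19650.0


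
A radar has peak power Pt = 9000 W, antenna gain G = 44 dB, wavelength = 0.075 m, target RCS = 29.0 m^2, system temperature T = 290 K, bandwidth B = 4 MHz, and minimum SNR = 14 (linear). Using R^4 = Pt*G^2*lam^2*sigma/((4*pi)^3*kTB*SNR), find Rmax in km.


G_lin = 10^(44/10) = 25118.864315
R^4 = 9000 * 25118.864315^2 * 0.075^2 * 29.0 / ((4*pi)^3 * 1.38e-23 * 290 * 4000000.0 * 14)
R^4 = 2.0829e21 m^4
R_max = (2.0829e21)^(1/4) = 213632.4 m = 213.6 km

213.6 km


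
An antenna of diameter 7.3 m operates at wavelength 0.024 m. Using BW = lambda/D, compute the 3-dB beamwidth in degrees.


BW_rad = 0.024 / 7.3 = 0.003288
BW_deg = 0.19 degrees

0.19 degrees


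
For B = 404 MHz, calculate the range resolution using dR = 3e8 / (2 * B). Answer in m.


dR = 3e8 / (2 * 404000000.0) = 0.37 m

0.37 m


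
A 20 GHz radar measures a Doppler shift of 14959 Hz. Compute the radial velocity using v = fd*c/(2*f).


v = 14959 * 3e8 / (2 * 20000000000.0) = 112.2 m/s

112.2 m/s


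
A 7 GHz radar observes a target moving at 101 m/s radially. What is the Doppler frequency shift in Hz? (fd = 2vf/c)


fd = 2 * 101 * 7000000000.0 / 3e8 = 4713.3 Hz

4713.3 Hz


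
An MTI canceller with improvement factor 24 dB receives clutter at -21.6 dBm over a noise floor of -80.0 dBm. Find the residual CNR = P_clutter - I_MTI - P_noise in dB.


CNR = -21.6 - 24 - (-80.0) = 34.4 dB

34.4 dB


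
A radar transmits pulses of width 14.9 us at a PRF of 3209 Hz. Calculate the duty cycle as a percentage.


DC = 14.9e-6 * 3209 * 100 = 4.78%

4.78%


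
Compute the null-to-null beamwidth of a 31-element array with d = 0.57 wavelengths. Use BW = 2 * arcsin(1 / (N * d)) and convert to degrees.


1/(N*d) = 1/(31*0.57) = 0.056593
BW = 2*arcsin(0.056593) = 6.5 degrees

6.5 degrees


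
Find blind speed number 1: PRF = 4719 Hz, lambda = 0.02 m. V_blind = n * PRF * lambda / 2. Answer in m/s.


V_blind = 1 * 4719 * 0.02 / 2 = 47.2 m/s

47.2 m/s


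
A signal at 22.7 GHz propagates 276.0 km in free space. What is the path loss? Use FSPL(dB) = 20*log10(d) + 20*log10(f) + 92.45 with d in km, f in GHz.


20*log10(276.0) = 48.82
20*log10(22.7) = 27.12
FSPL = 168.4 dB

168.4 dB


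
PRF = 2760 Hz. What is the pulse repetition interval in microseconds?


PRI = 1/2760 = 0.0003623188 s = 362.3 us

362.3 us


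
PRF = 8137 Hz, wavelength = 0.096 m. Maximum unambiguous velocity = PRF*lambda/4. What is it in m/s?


V_ua = 8137 * 0.096 / 4 = 195.3 m/s

195.3 m/s


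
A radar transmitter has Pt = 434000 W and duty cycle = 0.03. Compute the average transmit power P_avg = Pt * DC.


P_avg = 434000 * 0.03 = 13020.0 W

13020.0 W


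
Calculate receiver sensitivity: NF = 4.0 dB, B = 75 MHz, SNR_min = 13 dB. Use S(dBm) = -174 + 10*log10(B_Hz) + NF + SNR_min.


10*log10(75000000.0) = 78.75
S = -174 + 78.75 + 4.0 + 13 = -78.2 dBm

-78.2 dBm


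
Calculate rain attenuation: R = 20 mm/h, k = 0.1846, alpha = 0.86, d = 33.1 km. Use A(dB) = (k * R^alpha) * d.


gamma = 0.1846 * 20^0.86 = 2.427267 dB/km
A = 2.427267 * 33.1 = 80.34 dB

80.34 dB


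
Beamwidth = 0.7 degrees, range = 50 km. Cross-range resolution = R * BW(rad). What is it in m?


BW_rad = 0.012217305
CR = 50000 * 0.012217305 = 610.9 m

610.9 m


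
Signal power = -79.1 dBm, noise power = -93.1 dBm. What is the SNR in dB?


SNR = -79.1 - (-93.1) = 14.0 dB

14.0 dB


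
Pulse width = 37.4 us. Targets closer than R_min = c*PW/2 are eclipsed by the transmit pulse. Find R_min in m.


R_min = 3e8 * 37.4e-6 / 2 = 5610.0 m

5610.0 m


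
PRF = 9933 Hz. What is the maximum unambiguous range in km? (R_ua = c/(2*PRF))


R_ua = 3e8 / (2 * 9933) = 15101.2 m = 15.1 km

15.1 km


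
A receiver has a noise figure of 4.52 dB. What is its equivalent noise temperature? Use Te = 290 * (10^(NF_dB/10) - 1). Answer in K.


NF_lin = 10^(4.52/10) = 2.831392
Te = 290 * (2.831392 - 1) = 531.1 K

531.1 K


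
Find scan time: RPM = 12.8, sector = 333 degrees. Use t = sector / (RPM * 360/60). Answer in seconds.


t = 333 / (12.8 * 360) * 60 = 4.34 s

4.34 s


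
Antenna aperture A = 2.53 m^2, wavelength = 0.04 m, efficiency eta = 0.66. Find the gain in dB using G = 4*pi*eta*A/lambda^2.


G_linear = 4*pi*0.66*2.53/0.04^2 = 13114.58
G_dB = 10*log10(13114.58) = 41.2 dB

41.2 dB


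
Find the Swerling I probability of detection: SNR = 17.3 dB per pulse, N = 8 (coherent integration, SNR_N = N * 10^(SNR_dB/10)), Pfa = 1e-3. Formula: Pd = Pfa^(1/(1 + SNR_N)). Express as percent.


SNR_lin = 10^(17.3/10) = 53.70318
SNR_N = 8 * 53.70318 = 429.62544
1/(1 + SNR_N) = 1/430.62544 = 0.0023222
Pd = (1e-3)^0.0023222 = 0.98409
Pd = 98.4%

98.4%


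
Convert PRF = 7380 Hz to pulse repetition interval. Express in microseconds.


PRI = 1/7380 = 0.0001355014 s = 135.5 us

135.5 us


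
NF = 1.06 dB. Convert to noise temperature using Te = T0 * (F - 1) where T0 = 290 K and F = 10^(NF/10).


NF_lin = 10^(1.06/10) = 1.276439
Te = 290 * (1.276439 - 1) = 80.2 K

80.2 K


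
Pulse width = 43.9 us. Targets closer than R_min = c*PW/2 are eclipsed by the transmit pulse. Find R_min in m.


R_min = 3e8 * 43.9e-6 / 2 = 6585.0 m

6585.0 m


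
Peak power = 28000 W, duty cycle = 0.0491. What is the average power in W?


P_avg = 28000 * 0.0491 = 1374.8 W

1374.8 W


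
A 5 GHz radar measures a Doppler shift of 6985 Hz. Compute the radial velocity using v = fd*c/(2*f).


v = 6985 * 3e8 / (2 * 5000000000.0) = 209.6 m/s

209.6 m/s


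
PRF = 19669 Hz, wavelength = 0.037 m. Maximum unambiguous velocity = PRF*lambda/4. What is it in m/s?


V_ua = 19669 * 0.037 / 4 = 181.9 m/s

181.9 m/s


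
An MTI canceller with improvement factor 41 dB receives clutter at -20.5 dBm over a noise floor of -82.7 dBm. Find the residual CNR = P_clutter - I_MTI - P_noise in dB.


CNR = -20.5 - 41 - (-82.7) = 21.2 dB

21.2 dB


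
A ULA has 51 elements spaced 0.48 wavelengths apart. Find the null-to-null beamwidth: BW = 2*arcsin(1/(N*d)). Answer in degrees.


1/(N*d) = 1/(51*0.48) = 0.04085
BW = 2*arcsin(0.04085) = 4.7 degrees

4.7 degrees


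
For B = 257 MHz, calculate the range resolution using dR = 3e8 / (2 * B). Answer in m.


dR = 3e8 / (2 * 257000000.0) = 0.58 m

0.58 m


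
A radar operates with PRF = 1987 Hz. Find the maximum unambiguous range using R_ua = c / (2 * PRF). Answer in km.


R_ua = 3e8 / (2 * 1987) = 75490.7 m = 75.5 km

75.5 km


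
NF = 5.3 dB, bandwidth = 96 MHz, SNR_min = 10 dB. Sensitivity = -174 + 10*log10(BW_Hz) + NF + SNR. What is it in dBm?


10*log10(96000000.0) = 79.82
S = -174 + 79.82 + 5.3 + 10 = -78.9 dBm

-78.9 dBm


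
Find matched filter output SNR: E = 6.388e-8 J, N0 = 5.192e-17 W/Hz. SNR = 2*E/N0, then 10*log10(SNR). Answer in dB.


SNR_lin = 2 * 6.388e-8 / 5.192e-17 = 2.461e9
SNR_dB = 10*log10(2.461e9) = 93.9 dB

93.9 dB


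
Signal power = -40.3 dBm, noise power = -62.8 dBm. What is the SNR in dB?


SNR = -40.3 - (-62.8) = 22.5 dB

22.5 dB


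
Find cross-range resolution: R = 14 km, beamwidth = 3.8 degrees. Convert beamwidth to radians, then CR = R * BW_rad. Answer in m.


BW_rad = 0.066322512
CR = 14000 * 0.066322512 = 928.5 m

928.5 m


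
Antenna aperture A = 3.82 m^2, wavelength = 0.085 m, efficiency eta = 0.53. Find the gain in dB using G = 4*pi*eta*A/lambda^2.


G_linear = 4*pi*0.53*3.82/0.085^2 = 3521.37
G_dB = 10*log10(3521.37) = 35.5 dB

35.5 dB


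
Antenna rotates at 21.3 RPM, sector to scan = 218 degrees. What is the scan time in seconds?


t = 218 / (21.3 * 360) * 60 = 1.71 s

1.71 s


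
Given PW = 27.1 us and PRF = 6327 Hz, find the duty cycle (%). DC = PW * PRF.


DC = 27.1e-6 * 6327 * 100 = 17.15%

17.15%


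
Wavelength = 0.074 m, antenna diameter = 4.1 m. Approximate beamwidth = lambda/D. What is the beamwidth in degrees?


BW_rad = 0.074 / 4.1 = 0.018049
BW_deg = 1.03 degrees

1.03 degrees


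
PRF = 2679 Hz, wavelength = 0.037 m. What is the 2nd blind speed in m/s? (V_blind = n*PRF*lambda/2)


V_blind = 2 * 2679 * 0.037 / 2 = 99.1 m/s

99.1 m/s


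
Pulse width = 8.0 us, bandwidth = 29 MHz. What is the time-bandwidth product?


TBP = 8.0 * 29 = 232.0

232.0


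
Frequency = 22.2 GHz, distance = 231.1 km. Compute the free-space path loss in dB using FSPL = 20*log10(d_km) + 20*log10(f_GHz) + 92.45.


20*log10(231.1) = 47.28
20*log10(22.2) = 26.93
FSPL = 166.7 dB

166.7 dB


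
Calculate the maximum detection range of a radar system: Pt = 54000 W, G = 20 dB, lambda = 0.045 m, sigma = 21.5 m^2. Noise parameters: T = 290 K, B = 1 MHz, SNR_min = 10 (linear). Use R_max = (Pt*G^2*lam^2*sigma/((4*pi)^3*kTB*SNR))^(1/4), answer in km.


G_lin = 10^(20/10) = 100.0
R^4 = 54000 * 100.0^2 * 0.045^2 * 21.5 / ((4*pi)^3 * 1.38e-23 * 290 * 1000000.0 * 10)
R^4 = 2.9604e17 m^4
R_max = (2.9604e17)^(1/4) = 23325.9 m = 23.3 km

23.3 km


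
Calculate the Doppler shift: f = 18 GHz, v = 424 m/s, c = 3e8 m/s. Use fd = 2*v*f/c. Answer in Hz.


fd = 2 * 424 * 18000000000.0 / 3e8 = 50880.0 Hz

50880.0 Hz


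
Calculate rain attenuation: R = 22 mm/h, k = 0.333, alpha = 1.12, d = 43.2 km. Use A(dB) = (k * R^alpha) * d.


gamma = 0.333 * 22^1.12 = 10.61592 dB/km
A = 10.61592 * 43.2 = 458.61 dB

458.61 dB


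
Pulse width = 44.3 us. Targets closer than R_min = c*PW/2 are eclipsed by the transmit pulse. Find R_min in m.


R_min = 3e8 * 44.3e-6 / 2 = 6645.0 m

6645.0 m


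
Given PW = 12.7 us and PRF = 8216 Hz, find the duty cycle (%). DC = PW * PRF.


DC = 12.7e-6 * 8216 * 100 = 10.43%

10.43%


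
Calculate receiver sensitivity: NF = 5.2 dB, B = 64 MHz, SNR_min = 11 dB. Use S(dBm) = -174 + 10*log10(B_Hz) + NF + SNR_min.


10*log10(64000000.0) = 78.06
S = -174 + 78.06 + 5.2 + 11 = -79.7 dBm

-79.7 dBm


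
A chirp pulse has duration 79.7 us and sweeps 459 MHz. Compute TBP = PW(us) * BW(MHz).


TBP = 79.7 * 459 = 36582.3

36582.3


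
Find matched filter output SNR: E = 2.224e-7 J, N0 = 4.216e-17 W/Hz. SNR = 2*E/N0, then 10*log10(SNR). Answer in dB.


SNR_lin = 2 * 2.224e-7 / 4.216e-17 = 1.055e10
SNR_dB = 10*log10(1.055e10) = 100.2 dB

100.2 dB


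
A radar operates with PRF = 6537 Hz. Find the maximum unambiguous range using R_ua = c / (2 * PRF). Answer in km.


R_ua = 3e8 / (2 * 6537) = 22946.3 m = 22.9 km

22.9 km


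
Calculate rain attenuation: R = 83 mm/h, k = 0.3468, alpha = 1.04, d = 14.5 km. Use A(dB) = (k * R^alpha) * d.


gamma = 0.3468 * 83^1.04 = 34.349491 dB/km
A = 34.349491 * 14.5 = 498.07 dB

498.07 dB


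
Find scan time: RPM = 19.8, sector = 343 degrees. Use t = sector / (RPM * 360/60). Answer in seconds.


t = 343 / (19.8 * 360) * 60 = 2.89 s

2.89 s


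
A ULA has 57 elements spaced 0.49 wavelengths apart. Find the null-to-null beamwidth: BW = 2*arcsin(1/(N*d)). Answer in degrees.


1/(N*d) = 1/(57*0.49) = 0.035804
BW = 2*arcsin(0.035804) = 4.1 degrees

4.1 degrees


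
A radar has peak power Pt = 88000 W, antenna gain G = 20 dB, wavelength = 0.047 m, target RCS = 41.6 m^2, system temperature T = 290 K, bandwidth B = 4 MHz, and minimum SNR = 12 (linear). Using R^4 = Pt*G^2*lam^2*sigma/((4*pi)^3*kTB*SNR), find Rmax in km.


G_lin = 10^(20/10) = 100.0
R^4 = 88000 * 100.0^2 * 0.047^2 * 41.6 / ((4*pi)^3 * 1.38e-23 * 290 * 4000000.0 * 12)
R^4 = 2.12141e17 m^4
R_max = (2.12141e17)^(1/4) = 21461.3 m = 21.5 km

21.5 km


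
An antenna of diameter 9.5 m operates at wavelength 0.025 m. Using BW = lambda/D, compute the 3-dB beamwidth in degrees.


BW_rad = 0.025 / 9.5 = 0.002632
BW_deg = 0.15 degrees

0.15 degrees


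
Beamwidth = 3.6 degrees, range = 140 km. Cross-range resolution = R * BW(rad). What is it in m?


BW_rad = 0.062831853
CR = 140000 * 0.062831853 = 8796.5 m

8796.5 m


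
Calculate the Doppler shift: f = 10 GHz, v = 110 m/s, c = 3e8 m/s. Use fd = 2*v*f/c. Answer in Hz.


fd = 2 * 110 * 10000000000.0 / 3e8 = 7333.3 Hz

7333.3 Hz


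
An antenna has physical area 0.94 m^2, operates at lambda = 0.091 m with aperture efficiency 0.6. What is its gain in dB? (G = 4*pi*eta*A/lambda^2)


G_linear = 4*pi*0.6*0.94/0.091^2 = 855.87
G_dB = 10*log10(855.87) = 29.3 dB

29.3 dB


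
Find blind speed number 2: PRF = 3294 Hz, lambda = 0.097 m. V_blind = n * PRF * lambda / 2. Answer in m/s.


V_blind = 2 * 3294 * 0.097 / 2 = 319.5 m/s

319.5 m/s


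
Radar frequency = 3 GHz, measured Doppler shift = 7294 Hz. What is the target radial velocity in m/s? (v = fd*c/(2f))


v = 7294 * 3e8 / (2 * 3000000000.0) = 364.7 m/s

364.7 m/s
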